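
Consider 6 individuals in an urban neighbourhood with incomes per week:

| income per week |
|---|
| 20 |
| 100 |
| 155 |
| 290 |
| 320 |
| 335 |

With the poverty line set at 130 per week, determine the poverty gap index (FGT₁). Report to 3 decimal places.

Below z: 20, 100 (q = 2 of N = 6).
Gap ratios (z−y)/z: (130−20)/130 = 0.8462; (130−100)/130 = 0.2308.
Sum of shortfalls = 1.076923; P₁ averages over all N: 1.076923 / 6 = 0.179.

0.179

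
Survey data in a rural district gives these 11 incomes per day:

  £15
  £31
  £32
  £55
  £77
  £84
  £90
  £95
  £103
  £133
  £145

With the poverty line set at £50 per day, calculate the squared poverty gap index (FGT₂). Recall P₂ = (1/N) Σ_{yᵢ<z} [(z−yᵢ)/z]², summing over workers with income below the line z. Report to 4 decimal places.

Incomes under z: £15, £31, £32 (q = 3 of N = 11).
Normalized shortfalls: (50−15)/50 = 0.7000; (50−31)/50 = 0.3800; (50−32)/50 = 0.3600.
Squared: 0.4900; 0.1444; 0.1296.
Sum = 0.764000; P₂ = 0.764000 / 11 = 0.0695.

0.0695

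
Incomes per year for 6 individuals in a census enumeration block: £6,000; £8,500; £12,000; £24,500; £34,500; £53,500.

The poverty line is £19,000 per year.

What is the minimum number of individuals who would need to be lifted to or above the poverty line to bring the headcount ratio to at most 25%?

Currently q = 3 of N = 6 are below the line (H = 0.500).
A headcount ratio of at most 25% allows at most ⌊0.25 × 6⌋ = 1 poor individuals.
So at least 3 − 1 = 2 must be lifted.

2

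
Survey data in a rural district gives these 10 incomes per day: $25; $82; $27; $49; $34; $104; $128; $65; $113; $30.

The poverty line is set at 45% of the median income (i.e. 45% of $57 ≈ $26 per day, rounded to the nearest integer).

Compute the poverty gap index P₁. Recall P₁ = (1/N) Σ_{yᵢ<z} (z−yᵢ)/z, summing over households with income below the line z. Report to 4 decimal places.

0.0038

Below the line: $25 (q = 1 of N = 10).
Gap ratios (z−y)/z: (26−25)/26 = 0.0385.
Σ = 0.038462. Dividing by the full population N = 10 gives P₁ = 0.0038.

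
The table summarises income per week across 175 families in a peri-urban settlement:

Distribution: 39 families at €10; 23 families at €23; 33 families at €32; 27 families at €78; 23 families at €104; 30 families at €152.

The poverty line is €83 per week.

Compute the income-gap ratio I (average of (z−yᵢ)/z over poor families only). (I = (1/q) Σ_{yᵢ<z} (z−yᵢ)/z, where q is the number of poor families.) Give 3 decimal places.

0.597

Below the line: 39×€10, 23×€23, 33×€32, 27×€78 (q = 122 of N = 175).
Relative gaps: 0.8795 (×39), 0.7229 (×23), 0.6145 (×33), 0.0602 (×27); sum = 72.831325.
I averages over the q = 122 poor units only: 72.831325 / 122 = 0.597.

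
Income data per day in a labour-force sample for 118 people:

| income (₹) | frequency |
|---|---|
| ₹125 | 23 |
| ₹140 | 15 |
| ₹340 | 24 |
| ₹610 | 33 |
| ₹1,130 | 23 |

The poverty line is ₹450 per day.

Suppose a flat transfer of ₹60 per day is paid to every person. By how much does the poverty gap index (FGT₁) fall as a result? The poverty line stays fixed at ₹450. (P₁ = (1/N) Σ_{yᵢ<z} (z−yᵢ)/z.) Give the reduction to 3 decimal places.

Before: below the line — 23×₹125, 15×₹140, 24×₹340; poverty gap index (FGT₁) = 0.27806.
After the ₹60 transfer: below the line — 23×₹185, 15×₹200, 24×₹400; poverty gap index (FGT₁) = 0.20800.
Reduction = 0.27806 − 0.20800 = 0.070.

0.070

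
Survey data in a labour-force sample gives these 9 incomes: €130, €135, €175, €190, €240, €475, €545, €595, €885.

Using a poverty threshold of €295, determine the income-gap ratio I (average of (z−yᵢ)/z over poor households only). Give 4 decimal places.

0.4102

Below the line: €130, €135, €175, €190, €240 (q = 5 of N = 9).
Relative gaps: 0.5593, 0.5424, 0.4068, 0.3559, 0.1864; sum = 2.050847.
The income-gap ratio divides by q (the poor only): 2.050847 / 5 = 0.4102.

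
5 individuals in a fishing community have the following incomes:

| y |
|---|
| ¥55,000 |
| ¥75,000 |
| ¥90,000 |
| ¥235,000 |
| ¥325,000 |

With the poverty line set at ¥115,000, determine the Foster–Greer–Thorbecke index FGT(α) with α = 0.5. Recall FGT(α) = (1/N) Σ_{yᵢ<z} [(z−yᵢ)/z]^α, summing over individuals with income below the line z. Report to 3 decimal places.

Below z: ¥55,000, ¥75,000, ¥90,000 (q = 3 of N = 5).
Normalized shortfalls: (115000−55000)/115000 = 0.5217; (115000−75000)/115000 = 0.3478; (115000−90000)/115000 = 0.2174.
Raised to α = 0.5: 0.72232; 0.58977; 0.46625.
Sum = 1.778335; FGT(0.5) = 1.778335 / 5 = 0.356.

0.356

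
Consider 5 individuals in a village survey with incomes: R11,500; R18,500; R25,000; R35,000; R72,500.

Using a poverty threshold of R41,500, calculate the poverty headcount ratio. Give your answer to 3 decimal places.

0.800

4 of the 5 individuals have income below R41,500.
H = 4/5 = 0.800.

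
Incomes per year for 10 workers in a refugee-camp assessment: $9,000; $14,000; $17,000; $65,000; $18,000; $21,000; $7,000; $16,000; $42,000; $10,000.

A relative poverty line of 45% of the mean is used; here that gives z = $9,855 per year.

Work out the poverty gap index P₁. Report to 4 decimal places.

0.0376

Below the line: $7,000, $9,000 (q = 2 of N = 10).
Gap ratios (z−y)/z: (9855−7000)/9855 = 0.2897; (9855−9000)/9855 = 0.0868.
Sum of shortfalls = 0.376459; P₁ averages over all N: 0.376459 / 10 = 0.0376.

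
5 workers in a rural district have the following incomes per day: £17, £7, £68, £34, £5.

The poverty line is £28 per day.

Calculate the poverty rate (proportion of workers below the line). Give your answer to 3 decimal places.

0.600

3 of the 5 workers have income below £28.
H = 3/5 = 0.600.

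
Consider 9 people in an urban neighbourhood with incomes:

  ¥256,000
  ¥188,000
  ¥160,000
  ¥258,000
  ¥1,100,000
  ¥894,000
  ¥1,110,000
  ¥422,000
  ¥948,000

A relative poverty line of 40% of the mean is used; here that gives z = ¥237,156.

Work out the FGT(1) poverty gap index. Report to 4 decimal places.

0.0592

Poor units: ¥160,000, ¥188,000 (q = 2 of N = 9).
Shortfall ratios: (237156−160000)/237156 = 0.3253; (237156−188000)/237156 = 0.2073.
Sum of shortfalls = 0.532611; P₁ averages over all N: 0.532611 / 9 = 0.0592.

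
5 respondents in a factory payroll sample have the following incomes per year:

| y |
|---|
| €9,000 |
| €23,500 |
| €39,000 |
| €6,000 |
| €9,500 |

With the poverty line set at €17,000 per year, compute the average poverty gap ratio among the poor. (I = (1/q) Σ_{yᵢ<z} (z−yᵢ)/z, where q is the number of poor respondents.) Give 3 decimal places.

0.520

Below z: €6,000, €9,000, €9,500 (q = 3 of N = 5).
Relative gaps: 0.6471, 0.4706, 0.4412; sum = 1.558824.
I averages over the q = 3 poor units only: 1.558824 / 3 = 0.520.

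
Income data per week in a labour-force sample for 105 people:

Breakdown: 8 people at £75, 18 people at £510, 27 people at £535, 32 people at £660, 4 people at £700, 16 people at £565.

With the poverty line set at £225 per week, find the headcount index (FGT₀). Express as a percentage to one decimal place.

8 of the 105 people have income below £225.
H = 8/105 = 7.6%.

7.6%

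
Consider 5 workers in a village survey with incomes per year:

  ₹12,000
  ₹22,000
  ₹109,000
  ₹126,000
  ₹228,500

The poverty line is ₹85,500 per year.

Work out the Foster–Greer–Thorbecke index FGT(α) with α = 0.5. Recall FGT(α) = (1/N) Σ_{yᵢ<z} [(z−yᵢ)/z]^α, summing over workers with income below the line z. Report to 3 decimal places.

Below the line: ₹12,000, ₹22,000 (q = 2 of N = 5).
Relative gaps: (85500−12000)/85500 = 0.8596; (85500−22000)/85500 = 0.7427.
Raised to α = 0.5: 0.92717; 0.86179.
Sum = 1.788967; FGT(0.5) = 1.788967 / 5 = 0.358.

0.358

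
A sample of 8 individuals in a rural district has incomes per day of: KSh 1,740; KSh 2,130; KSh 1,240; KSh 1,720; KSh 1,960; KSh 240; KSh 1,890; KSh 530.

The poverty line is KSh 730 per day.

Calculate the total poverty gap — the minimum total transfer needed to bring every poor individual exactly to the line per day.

KSh 690

Poor units: KSh 240, KSh 530 (q = 2 of N = 8).
Individual gaps: 730−240 = 490; 730−530 = 200.
Aggregate gap = KSh 690.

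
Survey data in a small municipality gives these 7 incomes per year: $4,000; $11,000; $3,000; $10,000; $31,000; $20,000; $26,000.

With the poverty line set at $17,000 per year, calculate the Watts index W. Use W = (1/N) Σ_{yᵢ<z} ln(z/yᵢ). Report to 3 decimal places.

0.592

Incomes under z: $3,000, $4,000, $10,000, $11,000 (q = 4 of N = 7).
ln(z/y) terms: ln(17000/3000) = 1.7346; ln(17000/4000) = 1.4469; ln(17000/10000) = 0.5306; ln(17000/11000) = 0.4353.
W = 4.147466 / 7 = 0.592.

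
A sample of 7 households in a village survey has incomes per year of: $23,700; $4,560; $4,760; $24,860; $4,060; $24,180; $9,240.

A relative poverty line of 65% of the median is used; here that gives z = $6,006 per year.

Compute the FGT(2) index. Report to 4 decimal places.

0.0294

Below z: $4,060, $4,560, $4,760 (q = 3 of N = 7).
Gap ratios (z−y)/z: (6006−4060)/6006 = 0.3240; (6006−4560)/6006 = 0.2408; (6006−4760)/6006 = 0.2075.
Squared: 0.1050; 0.0580; 0.0430.
Sum = 0.205986; P₂ = 0.205986 / 7 = 0.0294.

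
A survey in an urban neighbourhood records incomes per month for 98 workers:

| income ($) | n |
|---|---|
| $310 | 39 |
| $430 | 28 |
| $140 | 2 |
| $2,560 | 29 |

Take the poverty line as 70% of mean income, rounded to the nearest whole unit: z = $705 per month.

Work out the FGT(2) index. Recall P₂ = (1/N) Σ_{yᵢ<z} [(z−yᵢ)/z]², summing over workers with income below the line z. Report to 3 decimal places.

0.182

Poor units: 2×$140, 39×$310, 28×$430 (q = 69 of N = 98).
Relative gaps: (705−140)/705 = 0.8014 (×2); (705−310)/705 = 0.5603 (×39); (705−430)/705 = 0.3901 (×28).
Squared: 0.6423 (×2); 0.3139 (×39); 0.1522 (×28).
Sum = 17.787687; P₂ = 17.787687 / 98 = 0.182.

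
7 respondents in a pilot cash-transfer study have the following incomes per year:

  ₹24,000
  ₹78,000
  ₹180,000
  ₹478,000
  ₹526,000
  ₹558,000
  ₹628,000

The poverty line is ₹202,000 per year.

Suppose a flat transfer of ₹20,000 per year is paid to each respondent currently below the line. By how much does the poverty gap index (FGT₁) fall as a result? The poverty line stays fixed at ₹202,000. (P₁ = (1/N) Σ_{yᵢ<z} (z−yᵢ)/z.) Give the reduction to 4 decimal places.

0.0424

Before: below the line — ₹24,000, ₹78,000, ₹180,000; poverty gap index (FGT₁) = 0.229137.
After the ₹20,000 transfer: below the line — ₹44,000, ₹98,000, ₹200,000; poverty gap index (FGT₁) = 0.186704.
Reduction = 0.229137 − 0.186704 = 0.0424.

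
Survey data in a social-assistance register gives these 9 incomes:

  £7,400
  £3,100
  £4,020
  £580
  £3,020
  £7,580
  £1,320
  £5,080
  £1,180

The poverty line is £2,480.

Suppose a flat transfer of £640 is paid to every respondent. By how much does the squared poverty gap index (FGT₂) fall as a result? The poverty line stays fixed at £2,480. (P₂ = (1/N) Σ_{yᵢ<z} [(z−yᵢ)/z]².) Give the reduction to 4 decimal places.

0.0786

Before: below the line — £580, £1,180, £1,320; squared poverty gap index (FGT₂) = 0.120057.
After the £640 transfer: below the line — £1,220, £1,820, £1,960; squared poverty gap index (FGT₂) = 0.041435.
Reduction = 0.120057 − 0.041435 = 0.0786.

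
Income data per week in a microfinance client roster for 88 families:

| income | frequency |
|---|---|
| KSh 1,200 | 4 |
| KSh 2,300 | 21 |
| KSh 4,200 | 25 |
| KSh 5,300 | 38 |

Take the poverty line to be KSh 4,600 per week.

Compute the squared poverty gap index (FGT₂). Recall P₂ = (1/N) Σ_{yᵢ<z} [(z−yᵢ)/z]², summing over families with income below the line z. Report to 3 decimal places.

0.087

Below z: 4×KSh 1,200, 21×KSh 2,300, 25×KSh 4,200 (q = 50 of N = 88).
Gap ratios (z−y)/z: (4600−1200)/4600 = 0.7391 (×4); (4600−2300)/4600 = 0.5000 (×21); (4600−4200)/4600 = 0.0870 (×25).
Squared: 0.5463 (×4); 0.2500 (×21); 0.0076 (×25).
Sum = 7.624291; P₂ = 7.624291 / 88 = 0.087.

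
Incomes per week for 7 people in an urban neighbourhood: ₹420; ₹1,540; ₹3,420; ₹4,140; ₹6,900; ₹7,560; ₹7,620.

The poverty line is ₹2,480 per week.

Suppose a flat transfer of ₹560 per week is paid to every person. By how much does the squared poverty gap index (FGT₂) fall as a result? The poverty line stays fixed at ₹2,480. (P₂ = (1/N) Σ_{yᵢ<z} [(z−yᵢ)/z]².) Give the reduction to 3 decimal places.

0.063

Before: below the line — ₹420, ₹1,540; squared poverty gap index (FGT₂) = 0.11909.
After the ₹560 transfer: below the line — ₹980, ₹2,100; squared poverty gap index (FGT₂) = 0.05562.
Reduction = 0.11909 − 0.05562 = 0.063.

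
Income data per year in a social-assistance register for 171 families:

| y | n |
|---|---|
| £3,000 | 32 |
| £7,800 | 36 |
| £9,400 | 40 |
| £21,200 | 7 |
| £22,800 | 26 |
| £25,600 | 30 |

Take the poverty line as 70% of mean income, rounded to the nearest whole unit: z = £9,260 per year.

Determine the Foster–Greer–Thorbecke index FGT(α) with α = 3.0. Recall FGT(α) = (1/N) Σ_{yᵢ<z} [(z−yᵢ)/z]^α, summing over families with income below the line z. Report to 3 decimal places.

0.059

Poor units: 32×£3,000, 36×£7,800 (q = 68 of N = 171).
Normalized shortfalls: (9260−3000)/9260 = 0.6760 (×32); (9260−7800)/9260 = 0.1577 (×36).
Raised to α = 3.0: 0.30895 (×32); 0.00392 (×36).
Sum = 10.027542; FGT(3.0) = 10.027542 / 171 = 0.059.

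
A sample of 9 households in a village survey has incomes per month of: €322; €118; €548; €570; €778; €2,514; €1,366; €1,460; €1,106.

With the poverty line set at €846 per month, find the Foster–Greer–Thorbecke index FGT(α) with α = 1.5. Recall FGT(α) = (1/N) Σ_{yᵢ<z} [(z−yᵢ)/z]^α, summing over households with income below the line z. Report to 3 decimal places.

Incomes under z: €118, €322, €548, €570, €778 (q = 5 of N = 9).
Shortfall ratios: (846−118)/846 = 0.8605; (846−322)/846 = 0.6194; (846−548)/846 = 0.3522; (846−570)/846 = 0.3262; (846−778)/846 = 0.0804.
Raised to α = 1.5: 0.79825; 0.48746; 0.20906; 0.18634; 0.02279.
Sum = 1.703905; FGT(1.5) = 1.703905 / 9 = 0.189.

0.189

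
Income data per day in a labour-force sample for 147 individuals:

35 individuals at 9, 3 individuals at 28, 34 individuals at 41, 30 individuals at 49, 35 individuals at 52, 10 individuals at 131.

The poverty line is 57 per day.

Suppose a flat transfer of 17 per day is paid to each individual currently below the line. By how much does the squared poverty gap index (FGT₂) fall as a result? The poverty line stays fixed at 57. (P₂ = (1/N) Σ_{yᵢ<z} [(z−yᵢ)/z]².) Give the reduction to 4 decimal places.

0.1269

Before: below the line — 35×9, 3×28, 34×41, 30×49, 35×52; squared poverty gap index (FGT₂) = 0.198202.
After the 17 transfer: below the line — 35×26, 3×45; squared poverty gap index (FGT₂) = 0.071329.
Reduction = 0.198202 − 0.071329 = 0.1269.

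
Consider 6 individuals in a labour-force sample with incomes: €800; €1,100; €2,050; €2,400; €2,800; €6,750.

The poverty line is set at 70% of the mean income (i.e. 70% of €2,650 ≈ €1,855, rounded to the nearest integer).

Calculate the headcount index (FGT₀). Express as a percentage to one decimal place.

33.3%

2 of the 6 individuals have income below €1,855.
H = 2/6 = 33.3%.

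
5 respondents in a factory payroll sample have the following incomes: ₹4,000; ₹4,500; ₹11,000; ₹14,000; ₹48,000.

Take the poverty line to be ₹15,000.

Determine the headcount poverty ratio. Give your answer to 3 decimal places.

4 of the 5 respondents have income below ₹15,000.
H = 4/5 = 0.800.

0.800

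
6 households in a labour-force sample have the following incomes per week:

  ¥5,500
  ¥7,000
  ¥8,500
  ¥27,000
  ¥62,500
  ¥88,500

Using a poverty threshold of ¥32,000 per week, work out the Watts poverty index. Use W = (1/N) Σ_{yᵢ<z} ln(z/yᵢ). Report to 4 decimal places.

Below the line: ¥5,500, ¥7,000, ¥8,500, ¥27,000 (q = 4 of N = 6).
ln(z/y) terms: ln(32000/5500) = 1.7610; ln(32000/7000) = 1.5198; ln(32000/8500) = 1.3257; ln(32000/27000) = 0.1699.
W = 4.776382 / 6 = 0.7961.

0.7961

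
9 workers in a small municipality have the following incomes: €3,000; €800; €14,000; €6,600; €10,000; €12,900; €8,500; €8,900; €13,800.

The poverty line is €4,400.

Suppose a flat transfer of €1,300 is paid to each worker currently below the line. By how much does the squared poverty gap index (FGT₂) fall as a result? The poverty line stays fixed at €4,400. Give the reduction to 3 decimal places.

0.055

Before: below the line — €800, €3,000; squared poverty gap index (FGT₂) = 0.08563.
After the €1,300 transfer: below the line — €2,100, €4,300; squared poverty gap index (FGT₂) = 0.03042.
Reduction = 0.08563 − 0.03042 = 0.055.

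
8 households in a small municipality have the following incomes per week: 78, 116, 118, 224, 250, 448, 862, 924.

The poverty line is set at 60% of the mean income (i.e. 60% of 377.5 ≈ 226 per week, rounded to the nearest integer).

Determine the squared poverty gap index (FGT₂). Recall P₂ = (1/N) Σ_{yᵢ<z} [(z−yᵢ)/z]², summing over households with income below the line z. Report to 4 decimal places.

0.1118

Incomes under z: 78, 116, 118, 224 (q = 4 of N = 8).
Normalized shortfalls: (226−78)/226 = 0.6549; (226−116)/226 = 0.4867; (226−118)/226 = 0.4779; (226−224)/226 = 0.0088.
Squared: 0.4289; 0.2369; 0.2284; 0.0001.
Sum = 0.894197; P₂ = 0.894197 / 8 = 0.1118.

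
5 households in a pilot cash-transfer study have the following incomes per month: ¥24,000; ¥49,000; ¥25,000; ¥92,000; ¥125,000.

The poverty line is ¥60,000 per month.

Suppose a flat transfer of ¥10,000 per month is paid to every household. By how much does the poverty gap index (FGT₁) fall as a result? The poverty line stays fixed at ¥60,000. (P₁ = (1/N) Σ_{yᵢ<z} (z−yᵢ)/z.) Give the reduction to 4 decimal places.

0.1000

Before: below the line — ¥24,000, ¥25,000, ¥49,000; poverty gap index (FGT₁) = 0.273333.
After the ¥10,000 transfer: below the line — ¥34,000, ¥35,000, ¥59,000; poverty gap index (FGT₁) = 0.173333.
Reduction = 0.273333 − 0.173333 = 0.1000.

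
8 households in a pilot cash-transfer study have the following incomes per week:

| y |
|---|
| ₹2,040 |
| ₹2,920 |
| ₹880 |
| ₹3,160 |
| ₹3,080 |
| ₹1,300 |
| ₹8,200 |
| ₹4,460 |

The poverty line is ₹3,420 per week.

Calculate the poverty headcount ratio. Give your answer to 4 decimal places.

6 of the 8 households have income below ₹3,420.
H = 6/8 = 0.7500.

0.7500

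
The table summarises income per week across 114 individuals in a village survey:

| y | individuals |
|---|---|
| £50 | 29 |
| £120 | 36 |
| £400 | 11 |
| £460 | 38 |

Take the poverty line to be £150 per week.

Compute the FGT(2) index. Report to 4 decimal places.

Poor units: 29×£50, 36×£120 (q = 65 of N = 114).
Normalized shortfalls: (150−50)/150 = 0.6667 (×29); (150−120)/150 = 0.2000 (×36).
Squared: 0.4444 (×29); 0.0400 (×36).
Sum = 14.328889; P₂ = 14.328889 / 114 = 0.1257.

0.1257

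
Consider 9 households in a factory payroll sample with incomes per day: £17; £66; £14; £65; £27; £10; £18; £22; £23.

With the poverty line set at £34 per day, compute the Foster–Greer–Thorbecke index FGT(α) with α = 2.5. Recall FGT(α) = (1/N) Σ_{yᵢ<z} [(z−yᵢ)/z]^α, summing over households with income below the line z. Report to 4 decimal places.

Incomes under z: £10, £14, £17, £18, £22, £23, £27 (q = 7 of N = 9).
Relative gaps: (34−10)/34 = 0.7059; (34−14)/34 = 0.5882; (34−17)/34 = 0.5000; (34−18)/34 = 0.4706; (34−22)/34 = 0.3529; (34−23)/34 = 0.3235; (34−27)/34 = 0.2059.
Raised to α = 2.5: 0.41863; 0.26539; 0.17678; 0.15192; 0.07400; 0.05954; 0.01923.
Sum = 1.165482; FGT(2.5) = 1.165482 / 9 = 0.1295.

0.1295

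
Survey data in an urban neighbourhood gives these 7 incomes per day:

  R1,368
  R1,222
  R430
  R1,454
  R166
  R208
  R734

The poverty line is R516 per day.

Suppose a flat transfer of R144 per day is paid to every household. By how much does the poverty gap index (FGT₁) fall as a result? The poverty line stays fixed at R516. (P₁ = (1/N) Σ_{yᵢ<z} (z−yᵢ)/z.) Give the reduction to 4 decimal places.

0.1035

Before: below the line — R166, R208, R430; poverty gap index (FGT₁) = 0.205980.
After the R144 transfer: below the line — R310, R352; poverty gap index (FGT₁) = 0.102436.
Reduction = 0.205980 − 0.102436 = 0.1035.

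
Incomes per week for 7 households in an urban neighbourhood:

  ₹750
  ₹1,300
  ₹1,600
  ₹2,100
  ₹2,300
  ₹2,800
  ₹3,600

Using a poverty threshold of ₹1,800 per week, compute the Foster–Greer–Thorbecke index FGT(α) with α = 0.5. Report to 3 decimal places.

Below the line: ₹750, ₹1,300, ₹1,600 (q = 3 of N = 7).
Shortfall ratios: (1800−750)/1800 = 0.5833; (1800−1300)/1800 = 0.2778; (1800−1600)/1800 = 0.1111.
Raised to α = 0.5: 0.76376; 0.52705; 0.33333.
Sum = 1.624142; FGT(0.5) = 1.624142 / 7 = 0.232.

0.232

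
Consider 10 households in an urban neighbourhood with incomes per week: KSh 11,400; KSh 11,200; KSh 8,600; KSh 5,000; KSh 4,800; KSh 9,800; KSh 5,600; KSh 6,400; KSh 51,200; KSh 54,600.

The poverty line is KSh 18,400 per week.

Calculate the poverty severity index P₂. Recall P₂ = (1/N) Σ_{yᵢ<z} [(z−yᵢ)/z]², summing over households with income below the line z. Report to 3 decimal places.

0.279

Poor units: KSh 4,800, KSh 5,000, KSh 5,600, KSh 6,400, KSh 8,600, KSh 9,800, KSh 11,200, KSh 11,400 (q = 8 of N = 10).
Normalized shortfalls: (18400−4800)/18400 = 0.7391; (18400−5000)/18400 = 0.7283; (18400−5600)/18400 = 0.6957; (18400−6400)/18400 = 0.6522; (18400−8600)/18400 = 0.5326; (18400−9800)/18400 = 0.4674; (18400−11200)/18400 = 0.3913; (18400−11400)/18400 = 0.3804.
Squared: 0.5463; 0.5304; 0.4839; 0.4253; 0.2837; 0.2185; 0.1531; 0.1447.
Sum = 2.785917; P₂ = 2.785917 / 10 = 0.279.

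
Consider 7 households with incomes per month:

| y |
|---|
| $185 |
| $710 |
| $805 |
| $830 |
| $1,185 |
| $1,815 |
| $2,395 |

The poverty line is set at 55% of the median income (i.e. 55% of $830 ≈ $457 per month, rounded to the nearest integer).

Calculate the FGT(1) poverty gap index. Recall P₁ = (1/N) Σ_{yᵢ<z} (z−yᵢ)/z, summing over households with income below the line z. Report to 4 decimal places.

0.0850

Poor units: $185 (q = 1 of N = 7).
Shortfall ratios: (457−185)/457 = 0.5952.
Σ = 0.595186. Dividing by the full population N = 7 gives P₁ = 0.0850.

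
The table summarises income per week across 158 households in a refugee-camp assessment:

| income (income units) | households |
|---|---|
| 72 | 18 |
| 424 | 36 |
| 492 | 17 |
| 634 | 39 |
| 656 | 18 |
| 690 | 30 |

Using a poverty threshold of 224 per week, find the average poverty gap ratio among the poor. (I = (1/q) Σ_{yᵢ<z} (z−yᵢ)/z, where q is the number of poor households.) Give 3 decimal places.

Below the line: 18×72 (q = 18 of N = 158).
Relative gaps: 0.6786 (×18); sum = 12.214286.
I averages over the q = 18 poor units only: 12.214286 / 18 = 0.679.

0.679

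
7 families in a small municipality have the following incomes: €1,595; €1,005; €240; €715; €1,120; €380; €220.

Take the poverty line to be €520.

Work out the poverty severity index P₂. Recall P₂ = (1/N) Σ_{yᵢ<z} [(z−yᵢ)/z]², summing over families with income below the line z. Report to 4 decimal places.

0.0993

Below z: €220, €240, €380 (q = 3 of N = 7).
Normalized shortfalls: (520−220)/520 = 0.5769; (520−240)/520 = 0.5385; (520−380)/520 = 0.2692.
Squared: 0.3328; 0.2899; 0.0725.
Sum = 0.695266; P₂ = 0.695266 / 7 = 0.0993.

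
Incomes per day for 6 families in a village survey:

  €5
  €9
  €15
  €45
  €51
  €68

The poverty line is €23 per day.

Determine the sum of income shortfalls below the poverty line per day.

€40

Poor units: €5, €9, €15 (q = 3 of N = 6).
Individual gaps: 23−5 = 18; 23−9 = 14; 23−15 = 8.
Aggregate gap = €40.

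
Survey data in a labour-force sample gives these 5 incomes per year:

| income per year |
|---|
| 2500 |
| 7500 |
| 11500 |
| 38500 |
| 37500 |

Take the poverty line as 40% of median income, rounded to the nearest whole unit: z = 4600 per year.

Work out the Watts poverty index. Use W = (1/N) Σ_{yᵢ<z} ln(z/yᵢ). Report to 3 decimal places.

Below the line: 2500 (q = 1 of N = 5).
Log shortfalls: ln(4600/2500) = 0.6098.
W = 0.609766 / 5 = 0.122.

0.122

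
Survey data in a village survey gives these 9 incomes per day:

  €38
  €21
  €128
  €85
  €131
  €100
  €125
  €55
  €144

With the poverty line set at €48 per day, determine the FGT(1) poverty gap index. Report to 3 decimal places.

0.086

Incomes under z: €21, €38 (q = 2 of N = 9).
Shortfall ratios: (48−21)/48 = 0.5625; (48−38)/48 = 0.2083.
Σ = 0.770833. Dividing by the full population N = 9 gives P₁ = 0.086.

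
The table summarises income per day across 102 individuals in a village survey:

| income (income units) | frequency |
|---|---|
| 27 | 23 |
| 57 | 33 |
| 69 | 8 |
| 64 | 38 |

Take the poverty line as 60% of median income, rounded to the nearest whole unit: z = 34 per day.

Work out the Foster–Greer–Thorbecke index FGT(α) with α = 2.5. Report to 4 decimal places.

Poor units: 23×27 (q = 23 of N = 102).
Normalized shortfalls: (34−27)/34 = 0.2059 (×23).
Raised to α = 2.5: 0.01923 (×23).
Sum = 0.442360; FGT(2.5) = 0.442360 / 102 = 0.0043.

0.0043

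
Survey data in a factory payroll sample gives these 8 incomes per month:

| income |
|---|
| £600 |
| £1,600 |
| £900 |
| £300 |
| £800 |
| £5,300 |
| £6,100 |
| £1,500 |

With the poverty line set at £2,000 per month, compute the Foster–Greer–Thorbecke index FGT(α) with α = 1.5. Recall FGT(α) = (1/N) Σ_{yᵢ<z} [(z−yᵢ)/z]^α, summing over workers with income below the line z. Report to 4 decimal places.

Below the line: £300, £600, £800, £900, £1,500, £1,600 (q = 6 of N = 8).
Shortfall ratios: (2000−300)/2000 = 0.8500; (2000−600)/2000 = 0.7000; (2000−800)/2000 = 0.6000; (2000−900)/2000 = 0.5500; (2000−1500)/2000 = 0.2500; (2000−1600)/2000 = 0.2000.
Raised to α = 1.5: 0.78366; 0.58566; 0.46476; 0.40789; 0.12500; 0.08944.
Sum = 2.456415; FGT(1.5) = 2.456415 / 8 = 0.3071.

0.3071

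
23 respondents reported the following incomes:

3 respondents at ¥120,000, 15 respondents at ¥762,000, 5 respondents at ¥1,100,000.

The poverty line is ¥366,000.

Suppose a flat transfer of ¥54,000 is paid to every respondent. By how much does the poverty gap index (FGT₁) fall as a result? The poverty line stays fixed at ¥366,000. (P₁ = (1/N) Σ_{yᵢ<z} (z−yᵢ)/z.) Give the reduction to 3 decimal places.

0.019

Before: below the line — 3×¥120,000; poverty gap index (FGT₁) = 0.08767.
After the ¥54,000 transfer: below the line — 3×¥174,000; poverty gap index (FGT₁) = 0.06842.
Reduction = 0.08767 − 0.06842 = 0.019.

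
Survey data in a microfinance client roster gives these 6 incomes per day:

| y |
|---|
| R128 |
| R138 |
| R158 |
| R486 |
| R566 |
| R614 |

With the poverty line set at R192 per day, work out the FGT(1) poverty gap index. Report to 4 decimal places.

0.1319

Below z: R128, R138, R158 (q = 3 of N = 6).
Shortfall ratios: (192−128)/192 = 0.3333; (192−138)/192 = 0.2812; (192−158)/192 = 0.1771.
Sum of shortfalls = 0.791667; P₁ averages over all N: 0.791667 / 6 = 0.1319.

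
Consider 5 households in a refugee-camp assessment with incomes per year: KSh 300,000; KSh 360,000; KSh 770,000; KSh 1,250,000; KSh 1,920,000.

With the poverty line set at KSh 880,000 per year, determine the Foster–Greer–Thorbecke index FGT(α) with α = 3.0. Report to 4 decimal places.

0.0989

Below the line: KSh 300,000, KSh 360,000, KSh 770,000 (q = 3 of N = 5).
Shortfall ratios: (880000−300000)/880000 = 0.6591; (880000−360000)/880000 = 0.5909; (880000−770000)/880000 = 0.1250.
Raised to α = 3.0: 0.28631; 0.20633; 0.00195.
Sum = 0.494593; FGT(3.0) = 0.494593 / 5 = 0.0989.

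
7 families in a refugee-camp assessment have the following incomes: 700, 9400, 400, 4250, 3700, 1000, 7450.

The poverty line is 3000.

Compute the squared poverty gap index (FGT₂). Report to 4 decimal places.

Below z: 400, 700, 1000 (q = 3 of N = 7).
Shortfall ratios: (3000−400)/3000 = 0.8667; (3000−700)/3000 = 0.7667; (3000−1000)/3000 = 0.6667.
Squared: 0.7511; 0.5878; 0.4444.
Sum = 1.783333; P₂ = 1.783333 / 7 = 0.2548.

0.2548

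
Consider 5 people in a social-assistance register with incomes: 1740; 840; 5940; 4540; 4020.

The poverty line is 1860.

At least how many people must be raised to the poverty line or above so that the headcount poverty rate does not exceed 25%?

1

Currently q = 2 of N = 5 are below the line (H = 0.400).
A headcount ratio of at most 25% allows at most ⌊0.25 × 5⌋ = 1 poor people.
So at least 2 − 1 = 1 must be lifted.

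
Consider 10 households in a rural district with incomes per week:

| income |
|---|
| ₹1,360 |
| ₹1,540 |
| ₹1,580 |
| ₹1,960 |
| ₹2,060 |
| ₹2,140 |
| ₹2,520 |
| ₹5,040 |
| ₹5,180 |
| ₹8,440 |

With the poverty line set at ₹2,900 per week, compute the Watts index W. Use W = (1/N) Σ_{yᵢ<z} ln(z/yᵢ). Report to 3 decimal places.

Below the line: ₹1,360, ₹1,540, ₹1,580, ₹1,960, ₹2,060, ₹2,140, ₹2,520 (q = 7 of N = 10).
ln(z/y) terms: ln(2900/1360) = 0.7572; ln(2900/1540) = 0.6329; ln(2900/1580) = 0.6073; ln(2900/1960) = 0.3918; ln(2900/2060) = 0.3420; ln(2900/2140) = 0.3039; ln(2900/2520) = 0.1405.
W = 3.175568 / 10 = 0.318.

0.318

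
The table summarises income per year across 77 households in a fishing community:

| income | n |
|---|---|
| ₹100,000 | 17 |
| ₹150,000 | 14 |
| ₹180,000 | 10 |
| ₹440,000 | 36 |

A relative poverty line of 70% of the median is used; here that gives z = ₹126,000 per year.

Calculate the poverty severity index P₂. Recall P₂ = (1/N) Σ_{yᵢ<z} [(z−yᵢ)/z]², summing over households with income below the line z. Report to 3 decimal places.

0.009

Below the line: 17×₹100,000 (q = 17 of N = 77).
Normalized shortfalls: (126000−100000)/126000 = 0.2063 (×17).
Squared: 0.0426 (×17).
Sum = 0.723860; P₂ = 0.723860 / 77 = 0.009.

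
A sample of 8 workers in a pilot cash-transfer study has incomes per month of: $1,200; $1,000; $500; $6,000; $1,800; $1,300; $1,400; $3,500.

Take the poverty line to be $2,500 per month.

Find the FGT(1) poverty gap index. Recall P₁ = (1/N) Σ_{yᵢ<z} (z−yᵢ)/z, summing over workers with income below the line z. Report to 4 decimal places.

Below the line: $500, $1,000, $1,200, $1,300, $1,400, $1,800 (q = 6 of N = 8).
Normalized shortfalls: (2500−500)/2500 = 0.8000; (2500−1000)/2500 = 0.6000; (2500−1200)/2500 = 0.5200; (2500−1300)/2500 = 0.4800; (2500−1400)/2500 = 0.4400; (2500−1800)/2500 = 0.2800.
Σ = 3.120000. Dividing by the full population N = 8 gives P₁ = 0.3900.

0.3900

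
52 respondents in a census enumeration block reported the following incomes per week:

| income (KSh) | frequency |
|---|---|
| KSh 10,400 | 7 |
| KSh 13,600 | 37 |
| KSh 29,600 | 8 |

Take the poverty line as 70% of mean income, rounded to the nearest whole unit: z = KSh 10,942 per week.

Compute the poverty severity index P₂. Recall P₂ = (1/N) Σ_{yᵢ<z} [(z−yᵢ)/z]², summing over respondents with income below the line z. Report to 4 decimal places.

0.0003

Below the line: 7×KSh 10,400 (q = 7 of N = 52).
Gap ratios (z−y)/z: (10942−10400)/10942 = 0.0495 (×7).
Squared: 0.0025 (×7).
Sum = 0.017175; P₂ = 0.017175 / 52 = 0.0003.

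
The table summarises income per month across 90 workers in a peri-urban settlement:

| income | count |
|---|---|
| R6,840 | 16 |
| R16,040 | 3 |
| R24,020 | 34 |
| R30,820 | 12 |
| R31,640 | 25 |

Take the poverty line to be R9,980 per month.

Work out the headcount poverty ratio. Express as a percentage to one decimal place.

16 of the 90 workers have income below R9,980.
H = 16/90 = 17.8%.

17.8%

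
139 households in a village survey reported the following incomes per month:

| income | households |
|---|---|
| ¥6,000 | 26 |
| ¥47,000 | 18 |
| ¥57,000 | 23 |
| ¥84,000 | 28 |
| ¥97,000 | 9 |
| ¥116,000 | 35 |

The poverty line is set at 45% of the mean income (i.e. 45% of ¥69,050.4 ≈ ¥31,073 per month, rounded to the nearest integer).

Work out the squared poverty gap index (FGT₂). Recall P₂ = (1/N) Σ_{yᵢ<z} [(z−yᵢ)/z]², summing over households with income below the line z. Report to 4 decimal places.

0.1218

Poor units: 26×¥6,000 (q = 26 of N = 139).
Shortfall ratios: (31073−6000)/31073 = 0.8069 (×26).
Squared: 0.6511 (×26).
Sum = 16.928543; P₂ = 16.928543 / 139 = 0.1218.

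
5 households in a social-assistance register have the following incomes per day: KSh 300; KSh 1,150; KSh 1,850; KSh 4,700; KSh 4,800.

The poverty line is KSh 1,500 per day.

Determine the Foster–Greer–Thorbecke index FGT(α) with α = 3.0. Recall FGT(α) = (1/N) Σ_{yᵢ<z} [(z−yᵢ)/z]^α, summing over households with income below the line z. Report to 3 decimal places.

0.105

Incomes under z: KSh 300, KSh 1,150 (q = 2 of N = 5).
Normalized shortfalls: (1500−300)/1500 = 0.8000; (1500−1150)/1500 = 0.2333.
Raised to α = 3.0: 0.51200; 0.01270.
Sum = 0.524704; FGT(3.0) = 0.524704 / 5 = 0.105.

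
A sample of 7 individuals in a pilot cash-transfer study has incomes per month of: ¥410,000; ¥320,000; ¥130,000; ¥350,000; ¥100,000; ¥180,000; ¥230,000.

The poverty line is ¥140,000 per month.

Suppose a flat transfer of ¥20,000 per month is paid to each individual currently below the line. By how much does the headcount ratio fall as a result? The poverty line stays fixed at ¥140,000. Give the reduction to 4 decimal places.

0.1429

Before: below the line — ¥100,000, ¥130,000; headcount ratio = 0.285714.
After the ¥20,000 transfer: below the line — ¥120,000; headcount ratio = 0.142857.
Reduction = 0.285714 − 0.142857 = 0.1429.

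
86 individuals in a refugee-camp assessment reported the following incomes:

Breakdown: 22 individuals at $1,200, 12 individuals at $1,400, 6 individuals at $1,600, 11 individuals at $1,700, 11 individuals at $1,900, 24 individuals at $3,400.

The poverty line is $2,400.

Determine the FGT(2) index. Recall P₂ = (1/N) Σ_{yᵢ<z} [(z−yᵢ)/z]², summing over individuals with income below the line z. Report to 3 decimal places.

0.112

Incomes under z: 22×$1,200, 12×$1,400, 6×$1,600, 11×$1,700, 11×$1,900 (q = 62 of N = 86).
Relative gaps: (2400−1200)/2400 = 0.5000 (×22); (2400−1400)/2400 = 0.4167 (×12); (2400−1600)/2400 = 0.3333 (×6); (2400−1700)/2400 = 0.2917 (×11); (2400−1900)/2400 = 0.2083 (×11).
Squared: 0.2500 (×22); 0.1736 (×12); 0.1111 (×6); 0.0851 (×11); 0.0434 (×11).
Sum = 9.663194; P₂ = 9.663194 / 86 = 0.112.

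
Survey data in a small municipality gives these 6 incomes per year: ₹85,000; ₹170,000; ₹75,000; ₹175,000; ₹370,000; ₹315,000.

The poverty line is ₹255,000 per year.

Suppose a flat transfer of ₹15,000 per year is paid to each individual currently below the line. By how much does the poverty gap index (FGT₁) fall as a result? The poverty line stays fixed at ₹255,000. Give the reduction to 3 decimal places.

0.039

Before: below the line — ₹75,000, ₹85,000, ₹170,000, ₹175,000; poverty gap index (FGT₁) = 0.33660.
After the ₹15,000 transfer: below the line — ₹90,000, ₹100,000, ₹185,000, ₹190,000; poverty gap index (FGT₁) = 0.29739.
Reduction = 0.33660 − 0.29739 = 0.039.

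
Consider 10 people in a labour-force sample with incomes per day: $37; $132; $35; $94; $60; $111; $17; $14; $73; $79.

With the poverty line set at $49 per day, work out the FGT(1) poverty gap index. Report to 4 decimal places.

0.1898

Below z: $14, $17, $35, $37 (q = 4 of N = 10).
Normalized shortfalls: (49−14)/49 = 0.7143; (49−17)/49 = 0.6531; (49−35)/49 = 0.2857; (49−37)/49 = 0.2449.
Σ = 1.897959. Dividing by the full population N = 10 gives P₁ = 0.1898.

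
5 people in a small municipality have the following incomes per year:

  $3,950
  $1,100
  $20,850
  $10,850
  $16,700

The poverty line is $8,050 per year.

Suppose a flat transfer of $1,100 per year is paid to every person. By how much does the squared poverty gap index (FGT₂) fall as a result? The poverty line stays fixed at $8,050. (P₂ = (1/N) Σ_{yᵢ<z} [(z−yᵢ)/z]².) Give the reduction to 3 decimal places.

0.068

Before: below the line — $1,100, $3,950; squared poverty gap index (FGT₂) = 0.20096.
After the $1,100 transfer: below the line — $2,200, $5,050; squared poverty gap index (FGT₂) = 0.13340.
Reduction = 0.20096 − 0.13340 = 0.068.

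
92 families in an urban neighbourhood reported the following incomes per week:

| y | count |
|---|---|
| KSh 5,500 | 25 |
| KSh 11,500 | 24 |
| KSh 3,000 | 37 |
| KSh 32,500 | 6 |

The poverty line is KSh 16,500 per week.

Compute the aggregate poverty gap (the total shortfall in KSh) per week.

KSh 894,500

Below the line: 37×KSh 3,000, 25×KSh 5,500, 24×KSh 11,500 (q = 86 of N = 92).
Individual gaps: 37×(16500−3000) = 499500; 25×(16500−5500) = 275000; 24×(16500−11500) = 120000.
Aggregate gap = KSh 894,500.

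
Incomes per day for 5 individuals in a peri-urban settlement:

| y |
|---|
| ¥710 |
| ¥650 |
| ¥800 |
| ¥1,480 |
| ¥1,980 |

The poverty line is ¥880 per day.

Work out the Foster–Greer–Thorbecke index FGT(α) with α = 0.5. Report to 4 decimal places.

Incomes under z: ¥650, ¥710, ¥800 (q = 3 of N = 5).
Gap ratios (z−y)/z: (880−650)/880 = 0.2614; (880−710)/880 = 0.1932; (880−800)/880 = 0.0909.
Raised to α = 0.5: 0.51124; 0.43952; 0.30151.
Sum = 1.252273; FGT(0.5) = 1.252273 / 5 = 0.2505.

0.2505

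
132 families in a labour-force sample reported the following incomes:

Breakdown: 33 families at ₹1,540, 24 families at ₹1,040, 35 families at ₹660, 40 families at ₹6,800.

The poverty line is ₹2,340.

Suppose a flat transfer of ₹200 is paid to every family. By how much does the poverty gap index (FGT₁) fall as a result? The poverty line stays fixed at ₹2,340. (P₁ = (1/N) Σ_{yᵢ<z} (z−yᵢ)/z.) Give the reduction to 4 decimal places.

Before: below the line — 35×₹660, 24×₹1,040, 33×₹1,540; poverty gap index (FGT₁) = 0.376845.
After the ₹200 transfer: below the line — 35×₹860, 24×₹1,240, 33×₹1,740; poverty gap index (FGT₁) = 0.317275.
Reduction = 0.376845 − 0.317275 = 0.0596.

0.0596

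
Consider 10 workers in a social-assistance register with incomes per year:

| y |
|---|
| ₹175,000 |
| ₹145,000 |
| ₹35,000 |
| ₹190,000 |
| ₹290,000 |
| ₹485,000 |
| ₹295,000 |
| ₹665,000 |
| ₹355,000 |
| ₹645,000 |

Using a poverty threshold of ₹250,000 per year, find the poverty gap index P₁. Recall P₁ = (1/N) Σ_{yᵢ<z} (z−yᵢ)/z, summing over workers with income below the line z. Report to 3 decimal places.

Incomes under z: ₹35,000, ₹145,000, ₹175,000, ₹190,000 (q = 4 of N = 10).
Normalized shortfalls: (250000−35000)/250000 = 0.8600; (250000−145000)/250000 = 0.4200; (250000−175000)/250000 = 0.3000; (250000−190000)/250000 = 0.2400.
Sum of shortfalls = 1.820000; P₁ averages over all N: 1.820000 / 10 = 0.182.

0.182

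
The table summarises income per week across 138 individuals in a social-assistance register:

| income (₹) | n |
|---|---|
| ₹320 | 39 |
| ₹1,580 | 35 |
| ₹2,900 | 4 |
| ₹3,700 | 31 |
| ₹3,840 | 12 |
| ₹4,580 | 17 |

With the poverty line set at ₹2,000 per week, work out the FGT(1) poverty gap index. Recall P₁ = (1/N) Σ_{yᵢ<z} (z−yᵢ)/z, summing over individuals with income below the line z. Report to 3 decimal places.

Below z: 39×₹320, 35×₹1,580 (q = 74 of N = 138).
Shortfall ratios: (2000−320)/2000 = 0.8400 (×39); (2000−1580)/2000 = 0.2100 (×35).
Sum of shortfalls = 40.110000; P₁ averages over all N: 40.110000 / 138 = 0.291.

0.291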